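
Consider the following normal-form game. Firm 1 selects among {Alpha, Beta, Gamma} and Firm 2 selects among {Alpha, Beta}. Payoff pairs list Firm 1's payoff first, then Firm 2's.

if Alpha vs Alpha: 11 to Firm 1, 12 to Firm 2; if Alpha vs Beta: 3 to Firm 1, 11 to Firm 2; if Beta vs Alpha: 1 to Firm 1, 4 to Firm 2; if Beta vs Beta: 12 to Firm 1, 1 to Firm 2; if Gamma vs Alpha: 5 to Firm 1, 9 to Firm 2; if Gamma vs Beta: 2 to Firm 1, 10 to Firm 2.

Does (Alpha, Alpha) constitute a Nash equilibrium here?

Yes

Holding Firm 2 at Alpha: Firm 1 gets 11 from Alpha, versus 1 from Beta, 5 from Gamma. No profitable deviation for Firm 1.
Holding Firm 1 at Alpha: Firm 2 gets 12 from Alpha, versus 11 from Beta. No profitable deviation for Firm 2 either.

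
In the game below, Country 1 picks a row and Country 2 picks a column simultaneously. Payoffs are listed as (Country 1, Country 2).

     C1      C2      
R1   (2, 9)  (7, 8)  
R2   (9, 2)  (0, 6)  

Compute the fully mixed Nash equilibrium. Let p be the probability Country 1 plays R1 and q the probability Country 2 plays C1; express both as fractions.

In a mixed NE each player is indifferent between their pure strategies, so the opponent's mix sets the indifference.
Country 2 indifferent between C1 and C2: p·9 + (1−p)·2 = p·8 + (1−p)·6 ⟹ 2 + 7p = 6 + 2p ⟹ p = 4/5.
Country 1 indifferent between R1 and R2: q·2 + (1−q)·7 = q·9 + (1−q)·0 ⟹ 7 + (-5)q = 0 + 9q ⟹ q = 1/2.

p = 4/5, q = 1/2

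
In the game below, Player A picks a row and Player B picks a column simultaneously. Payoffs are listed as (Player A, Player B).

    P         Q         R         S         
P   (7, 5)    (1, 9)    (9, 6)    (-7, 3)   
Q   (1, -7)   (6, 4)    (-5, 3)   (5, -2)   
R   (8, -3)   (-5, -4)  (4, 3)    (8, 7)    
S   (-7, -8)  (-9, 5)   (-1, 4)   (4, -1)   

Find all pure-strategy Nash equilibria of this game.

(Q, Q) and (R, S)

Find each player's best response to every opponent strategy; NE are the intersections.
Player A's best responses — vs P: R (payoff 8); vs Q: Q (payoff 6); vs R: P (payoff 9); vs S: R (payoff 8).
Player B's best responses — vs P: Q (payoff 9); vs Q: Q (payoff 4); vs R: S (payoff 7); vs S: Q (payoff 5).
Mutual best responses occur at (Q, Q) and (R, S); at each, neither player gains by switching.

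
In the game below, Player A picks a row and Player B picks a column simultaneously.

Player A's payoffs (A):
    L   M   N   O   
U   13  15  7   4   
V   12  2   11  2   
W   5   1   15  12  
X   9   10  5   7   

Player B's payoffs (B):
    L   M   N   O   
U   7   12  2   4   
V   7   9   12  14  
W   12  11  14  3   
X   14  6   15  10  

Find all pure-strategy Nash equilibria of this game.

Find each player's best response to every opponent strategy; NE are the intersections.
Player A's best responses — vs L: U (payoff 13); vs M: U (payoff 15); vs N: W (payoff 15); vs O: W (payoff 12).
Player B's best responses — vs U: M (payoff 12); vs V: O (payoff 14); vs W: N (payoff 14); vs X: N (payoff 15).
Mutual best responses occur at (U, M) and (W, N); at each, neither player gains by switching.

(U, M) and (W, N)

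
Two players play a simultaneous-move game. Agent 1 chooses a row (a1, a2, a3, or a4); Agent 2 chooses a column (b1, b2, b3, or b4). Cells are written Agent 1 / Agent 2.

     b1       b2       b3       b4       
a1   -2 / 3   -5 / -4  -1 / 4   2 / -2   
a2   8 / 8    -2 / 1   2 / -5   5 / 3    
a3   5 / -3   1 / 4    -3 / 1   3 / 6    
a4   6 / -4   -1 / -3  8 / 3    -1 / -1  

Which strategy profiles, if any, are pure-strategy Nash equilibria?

(a2, b1) and (a4, b3)

A profile is a Nash equilibrium when each player is best-responding to the other.
Agent 1's best responses — vs b1: a2 (payoff 8); vs b2: a3 (payoff 1); vs b3: a4 (payoff 8); vs b4: a2 (payoff 5).
Agent 2's best responses — vs a1: b3 (payoff 4); vs a2: b1 (payoff 8); vs a3: b4 (payoff 6); vs a4: b3 (payoff 3).
Mutual best responses occur at (a2, b1) and (a4, b3); at each, neither player gains by switching.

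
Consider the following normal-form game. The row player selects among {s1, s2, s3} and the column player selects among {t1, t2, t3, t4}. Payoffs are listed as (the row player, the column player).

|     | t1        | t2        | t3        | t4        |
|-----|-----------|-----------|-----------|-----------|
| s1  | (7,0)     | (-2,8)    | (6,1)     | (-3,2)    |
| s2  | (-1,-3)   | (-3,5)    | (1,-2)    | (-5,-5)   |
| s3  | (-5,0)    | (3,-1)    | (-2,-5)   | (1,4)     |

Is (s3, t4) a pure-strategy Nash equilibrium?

Yes

Holding the column player at t4: the row player gets 1 from s3, versus -3 from s1, -5 from s2. No profitable deviation for the row player.
Holding the row player at s3: the column player gets 4 from t4, versus 0 from t1, -1 from t2, -5 from t3. No profitable deviation for the column player either.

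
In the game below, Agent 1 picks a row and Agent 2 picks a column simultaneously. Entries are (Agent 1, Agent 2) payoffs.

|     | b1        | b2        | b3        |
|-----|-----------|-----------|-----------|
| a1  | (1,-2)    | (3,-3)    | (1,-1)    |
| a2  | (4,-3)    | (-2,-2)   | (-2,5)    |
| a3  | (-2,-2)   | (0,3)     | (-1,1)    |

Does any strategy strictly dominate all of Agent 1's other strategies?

A strategy is strictly dominant if it gives Agent 1 a strictly higher payoff than every other strategy, against every choice by the opponent.
a1 is not dominant: against b1, a2 gives 4 > 1.
a2 is not dominant: against b2, a1 gives 3 > -2.
a3 is not dominant: against b1, a1 gives 1 > -2.
No single strategy is best against every opponent action.

None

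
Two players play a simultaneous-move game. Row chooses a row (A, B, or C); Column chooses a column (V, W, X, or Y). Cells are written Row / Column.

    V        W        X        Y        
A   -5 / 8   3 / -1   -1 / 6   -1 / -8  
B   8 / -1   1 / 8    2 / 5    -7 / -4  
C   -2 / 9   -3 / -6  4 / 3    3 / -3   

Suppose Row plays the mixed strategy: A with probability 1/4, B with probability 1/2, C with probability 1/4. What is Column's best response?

Column's best reply maximizes expected payoff against the mix.
V: (1/4)·8 + (1/2)·(-1) + (1/4)·9 = 15/4
W: (1/4)·(-1) + (1/2)·8 + (1/4)·(-6) = 9/4
X: (1/4)·6 + (1/2)·5 + (1/4)·3 = 19/4
Y: (1/4)·(-8) + (1/2)·(-4) + (1/4)·(-3) = -19/4
Highest expected payoff is 19/4, from X.

X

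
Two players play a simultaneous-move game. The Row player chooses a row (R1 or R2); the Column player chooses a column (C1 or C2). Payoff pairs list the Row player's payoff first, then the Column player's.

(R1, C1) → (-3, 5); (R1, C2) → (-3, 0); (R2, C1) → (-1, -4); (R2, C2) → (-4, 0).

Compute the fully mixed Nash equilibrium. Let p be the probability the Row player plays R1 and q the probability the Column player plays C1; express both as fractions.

In a mixed NE each player is indifferent between their pure strategies, so the opponent's mix sets the indifference.
The Column player indifferent between C1 and C2: p·5 + (1−p)·(-4) = p·0 + (1−p)·0 ⟹ (-4) + 9p = 0 + 0p ⟹ p = 4/9.
The Row player indifferent between R1 and R2: q·(-3) + (1−q)·(-3) = q·(-1) + (1−q)·(-4) ⟹ (-3) + 0q = (-4) + 3q ⟹ q = 1/3.

p = 4/9, q = 1/3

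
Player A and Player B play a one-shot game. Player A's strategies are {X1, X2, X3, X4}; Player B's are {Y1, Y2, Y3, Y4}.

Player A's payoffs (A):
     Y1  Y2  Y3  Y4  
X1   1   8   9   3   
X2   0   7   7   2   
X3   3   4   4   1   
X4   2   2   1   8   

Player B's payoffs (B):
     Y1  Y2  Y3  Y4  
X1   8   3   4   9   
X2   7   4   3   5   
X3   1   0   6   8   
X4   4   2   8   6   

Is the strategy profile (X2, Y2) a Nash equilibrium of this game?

No

Holding Player B at Y2: Player A gets 7 from X2 but could get 8 by switching to X1. Player A has a profitable deviation.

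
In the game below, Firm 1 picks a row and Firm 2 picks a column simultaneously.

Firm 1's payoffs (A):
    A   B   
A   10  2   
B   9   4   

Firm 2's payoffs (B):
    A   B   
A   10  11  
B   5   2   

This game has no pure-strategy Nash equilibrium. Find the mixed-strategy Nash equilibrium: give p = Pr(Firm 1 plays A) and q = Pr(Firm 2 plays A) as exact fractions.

p = 3/4, q = 2/3

Each player's mixing probability is pinned down by making the *other* player indifferent.
Firm 2 indifferent between A and B: p·10 + (1−p)·5 = p·11 + (1−p)·2 ⟹ 5 + 5p = 2 + 9p ⟹ p = 3/4.
Firm 1 indifferent between A and B: q·10 + (1−q)·2 = q·9 + (1−q)·4 ⟹ 2 + 8q = 4 + 5q ⟹ q = 2/3.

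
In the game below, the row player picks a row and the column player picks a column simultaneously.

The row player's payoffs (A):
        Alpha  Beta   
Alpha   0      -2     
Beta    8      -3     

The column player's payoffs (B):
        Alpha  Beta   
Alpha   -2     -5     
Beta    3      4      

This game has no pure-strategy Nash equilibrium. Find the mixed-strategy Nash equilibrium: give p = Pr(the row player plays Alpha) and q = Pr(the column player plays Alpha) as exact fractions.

p = 1/4, q = 1/9

Each player's mixing probability is pinned down by making the *other* player indifferent.
The column player indifferent between Alpha and Beta: p·(-2) + (1−p)·3 = p·(-5) + (1−p)·4 ⟹ 3 + (-5)p = 4 + (-9)p ⟹ p = 1/4.
The row player indifferent between Alpha and Beta: q·0 + (1−q)·(-2) = q·8 + (1−q)·(-3) ⟹ (-2) + 2q = (-3) + 11q ⟹ q = 1/9.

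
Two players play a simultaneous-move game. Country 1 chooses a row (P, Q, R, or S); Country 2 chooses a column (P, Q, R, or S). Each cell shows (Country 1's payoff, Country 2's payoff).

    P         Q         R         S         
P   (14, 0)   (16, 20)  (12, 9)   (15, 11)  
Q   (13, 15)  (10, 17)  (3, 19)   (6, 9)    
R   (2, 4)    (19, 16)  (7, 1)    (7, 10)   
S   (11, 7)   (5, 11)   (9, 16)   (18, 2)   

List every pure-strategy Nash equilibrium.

(R, Q)

A profile is a Nash equilibrium when each player is best-responding to the other.
Country 1's best responses — vs P: P (payoff 14); vs Q: R (payoff 19); vs R: P (payoff 12); vs S: S (payoff 18).
Country 2's best responses — vs P: Q (payoff 20); vs Q: R (payoff 19); vs R: Q (payoff 16); vs S: R (payoff 16).
The only mutual best response is (R, Q); neither player gains by switching there.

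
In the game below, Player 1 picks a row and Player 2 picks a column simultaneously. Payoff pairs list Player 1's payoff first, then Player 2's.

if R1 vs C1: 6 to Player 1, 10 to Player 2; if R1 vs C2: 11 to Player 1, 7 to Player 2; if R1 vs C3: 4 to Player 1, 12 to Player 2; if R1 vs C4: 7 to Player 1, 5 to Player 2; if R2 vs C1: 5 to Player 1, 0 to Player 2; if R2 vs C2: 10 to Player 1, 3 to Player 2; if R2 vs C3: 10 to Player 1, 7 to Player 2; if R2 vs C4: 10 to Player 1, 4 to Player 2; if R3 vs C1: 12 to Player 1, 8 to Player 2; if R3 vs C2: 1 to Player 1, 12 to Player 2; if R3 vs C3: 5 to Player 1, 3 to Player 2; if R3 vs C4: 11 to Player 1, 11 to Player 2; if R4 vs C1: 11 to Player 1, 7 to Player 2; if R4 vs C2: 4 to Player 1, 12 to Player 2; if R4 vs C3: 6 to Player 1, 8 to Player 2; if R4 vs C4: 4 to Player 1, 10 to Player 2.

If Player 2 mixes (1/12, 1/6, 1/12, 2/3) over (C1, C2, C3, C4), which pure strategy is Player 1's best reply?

Player 1's best reply maximizes expected payoff against the mix.
R1: (1/12)·6 + (1/6)·11 + (1/12)·4 + (2/3)·7 = 22/3
R2: (1/12)·5 + (1/6)·10 + (1/12)·10 + (2/3)·10 = 115/12
R3: (1/12)·12 + (1/6)·1 + (1/12)·5 + (2/3)·11 = 107/12
R4: (1/12)·11 + (1/6)·4 + (1/12)·6 + (2/3)·4 = 19/4
Highest expected payoff is 115/12, from R2.

R2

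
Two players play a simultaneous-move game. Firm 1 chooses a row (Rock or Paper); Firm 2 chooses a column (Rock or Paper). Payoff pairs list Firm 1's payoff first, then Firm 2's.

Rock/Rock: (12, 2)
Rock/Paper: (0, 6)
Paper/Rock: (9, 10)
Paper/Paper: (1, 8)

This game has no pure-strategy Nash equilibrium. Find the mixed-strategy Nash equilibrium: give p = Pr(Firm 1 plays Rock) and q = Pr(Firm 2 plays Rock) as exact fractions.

p = 1/3, q = 1/4

In a mixed NE each player is indifferent between their pure strategies, so the opponent's mix sets the indifference.
Firm 2 indifferent between Rock and Paper: p·2 + (1−p)·10 = p·6 + (1−p)·8 ⟹ 10 + (-8)p = 8 + (-2)p ⟹ p = 1/3.
Firm 1 indifferent between Rock and Paper: q·12 + (1−q)·0 = q·9 + (1−q)·1 ⟹ 0 + 12q = 1 + 8q ⟹ q = 1/4.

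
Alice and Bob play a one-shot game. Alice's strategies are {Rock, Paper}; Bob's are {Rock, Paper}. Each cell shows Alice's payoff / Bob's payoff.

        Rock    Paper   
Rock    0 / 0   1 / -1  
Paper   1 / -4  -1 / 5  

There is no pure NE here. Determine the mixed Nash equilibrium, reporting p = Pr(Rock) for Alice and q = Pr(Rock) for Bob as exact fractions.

p = 9/10, q = 2/3

Each player's mixing probability is pinned down by making the *other* player indifferent.
Bob indifferent between Rock and Paper: p·0 + (1−p)·(-4) = p·(-1) + (1−p)·5 ⟹ (-4) + 4p = 5 + (-6)p ⟹ p = 9/10.
Alice indifferent between Rock and Paper: q·0 + (1−q)·1 = q·1 + (1−q)·(-1) ⟹ 1 + (-1)q = (-1) + 2q ⟹ q = 2/3.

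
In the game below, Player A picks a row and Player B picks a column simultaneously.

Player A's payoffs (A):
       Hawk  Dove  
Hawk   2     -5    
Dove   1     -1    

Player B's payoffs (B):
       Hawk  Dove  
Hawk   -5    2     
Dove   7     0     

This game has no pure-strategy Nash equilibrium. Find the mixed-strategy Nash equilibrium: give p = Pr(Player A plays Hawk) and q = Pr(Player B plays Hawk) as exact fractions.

p = 1/2, q = 4/5

In a mixed NE each player is indifferent between their pure strategies, so the opponent's mix sets the indifference.
Player B indifferent between Hawk and Dove: p·(-5) + (1−p)·7 = p·2 + (1−p)·0 ⟹ 7 + (-12)p = 0 + 2p ⟹ p = 1/2.
Player A indifferent between Hawk and Dove: q·2 + (1−q)·(-5) = q·1 + (1−q)·(-1) ⟹ (-5) + 7q = (-1) + 2q ⟹ q = 4/5.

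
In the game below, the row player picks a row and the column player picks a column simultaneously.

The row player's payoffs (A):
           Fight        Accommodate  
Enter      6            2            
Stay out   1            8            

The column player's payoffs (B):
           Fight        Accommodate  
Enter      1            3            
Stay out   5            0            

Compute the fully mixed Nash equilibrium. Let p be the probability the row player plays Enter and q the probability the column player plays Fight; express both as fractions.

In a mixed NE each player is indifferent between their pure strategies, so the opponent's mix sets the indifference.
The column player indifferent between Fight and Accommodate: p·1 + (1−p)·5 = p·3 + (1−p)·0 ⟹ 5 + (-4)p = 0 + 3p ⟹ p = 5/7.
The row player indifferent between Enter and Stay out: q·6 + (1−q)·2 = q·1 + (1−q)·8 ⟹ 2 + 4q = 8 + (-7)q ⟹ q = 6/11.

p = 5/7, q = 6/11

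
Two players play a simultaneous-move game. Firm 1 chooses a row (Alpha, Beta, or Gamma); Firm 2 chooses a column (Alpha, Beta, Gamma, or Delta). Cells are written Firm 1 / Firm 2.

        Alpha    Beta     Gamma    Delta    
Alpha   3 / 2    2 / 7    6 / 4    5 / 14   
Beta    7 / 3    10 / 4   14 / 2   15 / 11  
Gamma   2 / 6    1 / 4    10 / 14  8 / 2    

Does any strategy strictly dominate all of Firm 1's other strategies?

Beta

Check whether one of Firm 1's strategies beats all alternatives regardless of what the opponent does.
Beta strictly dominates: vs Alpha: 7 > each of {3, 2}; vs Beta: 10 > each of {2, 1}; vs Gamma: 14 > each of {6, 10}; vs Delta: 15 > each of {5, 8}.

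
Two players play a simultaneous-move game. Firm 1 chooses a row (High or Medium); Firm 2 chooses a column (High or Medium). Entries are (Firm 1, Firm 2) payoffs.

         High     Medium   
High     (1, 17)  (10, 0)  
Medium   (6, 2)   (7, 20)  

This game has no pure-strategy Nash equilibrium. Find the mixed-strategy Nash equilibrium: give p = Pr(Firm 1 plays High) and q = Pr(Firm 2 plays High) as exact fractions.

p = 18/35, q = 3/8

In a mixed NE each player is indifferent between their pure strategies, so the opponent's mix sets the indifference.
Firm 2 indifferent between High and Medium: p·17 + (1−p)·2 = p·0 + (1−p)·20 ⟹ 2 + 15p = 20 + (-20)p ⟹ p = 18/35.
Firm 1 indifferent between High and Medium: q·1 + (1−q)·10 = q·6 + (1−q)·7 ⟹ 10 + (-9)q = 7 + (-1)q ⟹ q = 3/8.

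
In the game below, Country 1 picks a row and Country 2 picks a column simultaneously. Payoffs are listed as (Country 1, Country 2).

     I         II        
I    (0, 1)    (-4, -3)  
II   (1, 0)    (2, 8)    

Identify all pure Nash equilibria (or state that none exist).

A profile is a Nash equilibrium when each player is best-responding to the other.
Country 1's best responses — vs I: II (payoff 1); vs II: II (payoff 2).
Country 2's best responses — vs I: I (payoff 1); vs II: II (payoff 8).
The only mutual best response is (II, II); neither player gains by switching there.

(II, II)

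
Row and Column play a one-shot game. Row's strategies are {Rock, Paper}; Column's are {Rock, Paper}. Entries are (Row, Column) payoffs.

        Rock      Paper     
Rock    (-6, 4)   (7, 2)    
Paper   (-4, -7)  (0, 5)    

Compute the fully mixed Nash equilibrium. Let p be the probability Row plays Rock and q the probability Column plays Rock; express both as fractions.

p = 6/7, q = 7/9

Each player's mixing probability is pinned down by making the *other* player indifferent.
Column indifferent between Rock and Paper: p·4 + (1−p)·(-7) = p·2 + (1−p)·5 ⟹ (-7) + 11p = 5 + (-3)p ⟹ p = 6/7.
Row indifferent between Rock and Paper: q·(-6) + (1−q)·7 = q·(-4) + (1−q)·0 ⟹ 7 + (-13)q = 0 + (-4)q ⟹ q = 7/9.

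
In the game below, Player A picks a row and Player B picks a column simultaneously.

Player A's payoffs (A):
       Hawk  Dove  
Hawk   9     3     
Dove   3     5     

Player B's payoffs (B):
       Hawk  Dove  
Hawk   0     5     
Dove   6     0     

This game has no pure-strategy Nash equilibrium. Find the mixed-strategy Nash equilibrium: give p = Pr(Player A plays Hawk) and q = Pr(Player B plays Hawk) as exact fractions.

In a mixed NE each player is indifferent between their pure strategies, so the opponent's mix sets the indifference.
Player B indifferent between Hawk and Dove: p·0 + (1−p)·6 = p·5 + (1−p)·0 ⟹ 6 + (-6)p = 0 + 5p ⟹ p = 6/11.
Player A indifferent between Hawk and Dove: q·9 + (1−q)·3 = q·3 + (1−q)·5 ⟹ 3 + 6q = 5 + (-2)q ⟹ q = 1/4.

p = 6/11, q = 1/4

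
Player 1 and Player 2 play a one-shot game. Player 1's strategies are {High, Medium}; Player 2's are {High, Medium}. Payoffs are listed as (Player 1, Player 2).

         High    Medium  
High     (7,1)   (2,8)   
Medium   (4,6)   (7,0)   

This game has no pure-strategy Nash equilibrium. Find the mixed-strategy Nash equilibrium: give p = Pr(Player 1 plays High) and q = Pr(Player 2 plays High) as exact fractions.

p = 6/13, q = 5/8

Each player's mixing probability is pinned down by making the *other* player indifferent.
Player 2 indifferent between High and Medium: p·1 + (1−p)·6 = p·8 + (1−p)·0 ⟹ 6 + (-5)p = 0 + 8p ⟹ p = 6/13.
Player 1 indifferent between High and Medium: q·7 + (1−q)·2 = q·4 + (1−q)·7 ⟹ 2 + 5q = 7 + (-3)q ⟹ q = 5/8.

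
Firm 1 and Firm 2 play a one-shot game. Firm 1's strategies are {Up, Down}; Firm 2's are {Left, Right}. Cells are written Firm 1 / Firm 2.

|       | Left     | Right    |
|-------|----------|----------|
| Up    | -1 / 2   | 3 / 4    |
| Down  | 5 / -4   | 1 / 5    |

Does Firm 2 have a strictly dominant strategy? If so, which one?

Check whether one of Firm 2's strategies beats all alternatives regardless of what the opponent does.
Right strictly dominates: vs Up: 4 > 2; vs Down: 5 > -4.

Right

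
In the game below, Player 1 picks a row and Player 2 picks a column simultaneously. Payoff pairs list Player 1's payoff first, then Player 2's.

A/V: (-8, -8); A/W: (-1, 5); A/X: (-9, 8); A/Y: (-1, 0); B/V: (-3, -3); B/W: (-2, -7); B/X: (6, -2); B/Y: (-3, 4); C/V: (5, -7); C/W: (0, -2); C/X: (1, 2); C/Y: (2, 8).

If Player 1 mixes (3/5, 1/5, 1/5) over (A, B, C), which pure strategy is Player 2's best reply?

X

Compute Player 2's expected payoff from each pure strategy against the given mix.
V: (3/5)·(-8) + (1/5)·(-3) + (1/5)·(-7) = -34/5
W: (3/5)·5 + (1/5)·(-7) + (1/5)·(-2) = 6/5
X: (3/5)·8 + (1/5)·(-2) + (1/5)·2 = 24/5
Y: (3/5)·0 + (1/5)·4 + (1/5)·8 = 12/5
Highest expected payoff is 24/5, from X.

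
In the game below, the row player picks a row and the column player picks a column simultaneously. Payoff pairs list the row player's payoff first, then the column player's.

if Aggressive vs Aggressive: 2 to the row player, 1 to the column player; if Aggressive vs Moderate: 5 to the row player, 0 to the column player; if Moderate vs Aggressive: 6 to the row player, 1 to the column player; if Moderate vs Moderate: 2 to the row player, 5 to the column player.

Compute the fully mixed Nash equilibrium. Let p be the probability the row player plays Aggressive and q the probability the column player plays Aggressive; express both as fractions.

Each player's mixing probability is pinned down by making the *other* player indifferent.
The column player indifferent between Aggressive and Moderate: p·1 + (1−p)·1 = p·0 + (1−p)·5 ⟹ 1 + 0p = 5 + (-5)p ⟹ p = 4/5.
The row player indifferent between Aggressive and Moderate: q·2 + (1−q)·5 = q·6 + (1−q)·2 ⟹ 5 + (-3)q = 2 + 4q ⟹ q = 3/7.

p = 4/5, q = 3/7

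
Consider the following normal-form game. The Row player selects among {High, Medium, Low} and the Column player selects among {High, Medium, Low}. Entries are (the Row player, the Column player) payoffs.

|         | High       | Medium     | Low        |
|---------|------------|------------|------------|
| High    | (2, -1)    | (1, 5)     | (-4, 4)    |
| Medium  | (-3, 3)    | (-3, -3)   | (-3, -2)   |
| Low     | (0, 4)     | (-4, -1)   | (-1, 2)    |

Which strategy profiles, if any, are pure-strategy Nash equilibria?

Find each player's best response to every opponent strategy; NE are the intersections.
The Row player's best responses — vs High: High (payoff 2); vs Medium: High (payoff 1); vs Low: Low (payoff -1).
The Column player's best responses — vs High: Medium (payoff 5); vs Medium: High (payoff 3); vs Low: High (payoff 4).
The only mutual best response is (High, Medium); neither player gains by switching there.

(High, Medium)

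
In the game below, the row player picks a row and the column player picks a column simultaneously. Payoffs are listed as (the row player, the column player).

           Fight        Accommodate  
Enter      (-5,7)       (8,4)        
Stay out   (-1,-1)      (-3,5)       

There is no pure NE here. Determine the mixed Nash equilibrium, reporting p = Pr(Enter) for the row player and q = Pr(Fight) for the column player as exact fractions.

In a mixed NE each player is indifferent between their pure strategies, so the opponent's mix sets the indifference.
The column player indifferent between Fight and Accommodate: p·7 + (1−p)·(-1) = p·4 + (1−p)·5 ⟹ (-1) + 8p = 5 + (-1)p ⟹ p = 2/3.
The row player indifferent between Enter and Stay out: q·(-5) + (1−q)·8 = q·(-1) + (1−q)·(-3) ⟹ 8 + (-13)q = (-3) + 2q ⟹ q = 11/15.

p = 2/3, q = 11/15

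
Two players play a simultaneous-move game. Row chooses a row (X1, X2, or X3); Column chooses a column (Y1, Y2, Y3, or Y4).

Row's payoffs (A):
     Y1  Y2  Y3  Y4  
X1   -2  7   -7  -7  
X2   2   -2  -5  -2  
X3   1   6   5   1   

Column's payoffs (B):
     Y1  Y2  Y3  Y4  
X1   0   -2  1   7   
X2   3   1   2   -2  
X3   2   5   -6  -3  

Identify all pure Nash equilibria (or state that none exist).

Find each player's best response to every opponent strategy; NE are the intersections.
Row's best responses — vs Y1: X2 (payoff 2); vs Y2: X1 (payoff 7); vs Y3: X3 (payoff 5); vs Y4: X3 (payoff 1).
Column's best responses — vs X1: Y4 (payoff 7); vs X2: Y1 (payoff 3); vs X3: Y2 (payoff 5).
The only mutual best response is (X2, Y1); neither player gains by switching there.

(X2, Y1)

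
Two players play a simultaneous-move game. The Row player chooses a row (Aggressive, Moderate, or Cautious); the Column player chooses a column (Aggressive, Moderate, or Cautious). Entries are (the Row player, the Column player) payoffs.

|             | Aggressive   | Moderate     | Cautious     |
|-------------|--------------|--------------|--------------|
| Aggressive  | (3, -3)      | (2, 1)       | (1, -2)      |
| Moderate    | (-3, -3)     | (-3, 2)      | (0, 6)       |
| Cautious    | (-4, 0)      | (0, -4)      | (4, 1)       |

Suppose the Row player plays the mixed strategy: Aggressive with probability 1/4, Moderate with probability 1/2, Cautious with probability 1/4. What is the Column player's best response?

Cautious

The Column player's best reply maximizes expected payoff against the mix.
Aggressive: (1/4)·(-3) + (1/2)·(-3) + (1/4)·0 = -9/4
Moderate: (1/4)·1 + (1/2)·2 + (1/4)·(-4) = 1/4
Cautious: (1/4)·(-2) + (1/2)·6 + (1/4)·1 = 11/4
Highest expected payoff is 11/4, from Cautious.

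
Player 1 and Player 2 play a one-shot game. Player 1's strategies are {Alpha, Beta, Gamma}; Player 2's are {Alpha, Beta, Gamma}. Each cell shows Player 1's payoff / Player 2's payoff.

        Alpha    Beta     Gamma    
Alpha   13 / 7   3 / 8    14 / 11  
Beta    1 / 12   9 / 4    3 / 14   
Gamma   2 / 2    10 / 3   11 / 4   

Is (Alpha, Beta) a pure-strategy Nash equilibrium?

Holding Player 2 at Beta: Player 1 gets 3 from Alpha but could get 10 by switching to Gamma. Player 1 has a profitable deviation.

No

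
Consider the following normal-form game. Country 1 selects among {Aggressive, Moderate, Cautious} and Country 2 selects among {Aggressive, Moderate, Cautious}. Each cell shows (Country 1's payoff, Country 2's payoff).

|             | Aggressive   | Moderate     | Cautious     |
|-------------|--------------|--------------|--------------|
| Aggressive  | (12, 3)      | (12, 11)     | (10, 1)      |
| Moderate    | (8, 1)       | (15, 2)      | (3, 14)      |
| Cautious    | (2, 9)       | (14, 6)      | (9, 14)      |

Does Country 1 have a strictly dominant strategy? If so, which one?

A strategy is strictly dominant if it gives Country 1 a strictly higher payoff than every other strategy, against every choice by the opponent.
Aggressive is not dominant: against Moderate, Moderate gives 15 > 12.
Moderate is not dominant: against Aggressive, Aggressive gives 12 > 8.
Cautious is not dominant: against Aggressive, Aggressive gives 12 > 2.
No single strategy is best against every opponent action.

No strictly dominant strategy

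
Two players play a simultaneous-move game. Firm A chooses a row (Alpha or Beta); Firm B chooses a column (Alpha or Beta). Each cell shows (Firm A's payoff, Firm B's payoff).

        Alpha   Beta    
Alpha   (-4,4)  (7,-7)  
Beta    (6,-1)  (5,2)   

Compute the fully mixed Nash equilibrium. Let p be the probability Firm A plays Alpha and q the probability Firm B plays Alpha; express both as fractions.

In a mixed NE each player is indifferent between their pure strategies, so the opponent's mix sets the indifference.
Firm B indifferent between Alpha and Beta: p·4 + (1−p)·(-1) = p·(-7) + (1−p)·2 ⟹ (-1) + 5p = 2 + (-9)p ⟹ p = 3/14.
Firm A indifferent between Alpha and Beta: q·(-4) + (1−q)·7 = q·6 + (1−q)·5 ⟹ 7 + (-11)q = 5 + 1q ⟹ q = 1/6.

p = 3/14, q = 1/6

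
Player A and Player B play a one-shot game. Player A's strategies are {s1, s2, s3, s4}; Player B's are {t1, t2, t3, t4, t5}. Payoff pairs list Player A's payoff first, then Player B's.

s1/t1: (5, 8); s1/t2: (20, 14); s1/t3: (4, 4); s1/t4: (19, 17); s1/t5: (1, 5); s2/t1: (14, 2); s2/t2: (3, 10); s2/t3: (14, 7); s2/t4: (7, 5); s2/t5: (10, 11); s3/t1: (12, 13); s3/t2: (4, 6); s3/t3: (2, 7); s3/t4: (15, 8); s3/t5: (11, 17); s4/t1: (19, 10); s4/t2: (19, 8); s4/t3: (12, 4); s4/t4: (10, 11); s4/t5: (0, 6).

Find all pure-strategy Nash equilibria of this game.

(s1, t4) and (s3, t5)

A profile is a Nash equilibrium when each player is best-responding to the other.
Player A's best responses — vs t1: s4 (payoff 19); vs t2: s1 (payoff 20); vs t3: s2 (payoff 14); vs t4: s1 (payoff 19); vs t5: s3 (payoff 11).
Player B's best responses — vs s1: t4 (payoff 17); vs s2: t5 (payoff 11); vs s3: t5 (payoff 17); vs s4: t4 (payoff 11).
Mutual best responses occur at (s1, t4) and (s3, t5); at each, neither player gains by switching.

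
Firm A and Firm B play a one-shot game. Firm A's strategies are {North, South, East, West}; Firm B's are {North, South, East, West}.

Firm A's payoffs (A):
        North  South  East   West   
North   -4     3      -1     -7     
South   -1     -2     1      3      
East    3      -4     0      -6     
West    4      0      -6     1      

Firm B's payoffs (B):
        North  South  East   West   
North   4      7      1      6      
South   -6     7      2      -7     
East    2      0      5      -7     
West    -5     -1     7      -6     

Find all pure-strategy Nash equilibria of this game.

(North, South)

A profile is a Nash equilibrium when each player is best-responding to the other.
Firm A's best responses — vs North: West (payoff 4); vs South: North (payoff 3); vs East: South (payoff 1); vs West: South (payoff 3).
Firm B's best responses — vs North: South (payoff 7); vs South: South (payoff 7); vs East: East (payoff 5); vs West: East (payoff 7).
The only mutual best response is (North, South); neither player gains by switching there.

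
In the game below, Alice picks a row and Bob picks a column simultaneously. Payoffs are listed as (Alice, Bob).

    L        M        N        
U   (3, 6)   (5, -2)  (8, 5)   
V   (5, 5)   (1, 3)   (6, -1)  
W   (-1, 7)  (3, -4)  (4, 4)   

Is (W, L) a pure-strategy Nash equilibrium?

No

Holding Bob at L: Alice gets -1 from W but could get 5 by switching to V. Alice has a profitable deviation.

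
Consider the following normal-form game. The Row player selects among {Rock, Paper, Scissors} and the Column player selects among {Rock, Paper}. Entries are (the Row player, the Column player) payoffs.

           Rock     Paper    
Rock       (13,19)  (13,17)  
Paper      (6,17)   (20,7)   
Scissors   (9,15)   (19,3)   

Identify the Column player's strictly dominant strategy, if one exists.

A strategy is strictly dominant if it gives the Column player a strictly higher payoff than every other strategy, against every choice by the opponent.
Rock strictly dominates: vs Rock: 19 > 17; vs Paper: 17 > 7; vs Scissors: 15 > 3.

Rock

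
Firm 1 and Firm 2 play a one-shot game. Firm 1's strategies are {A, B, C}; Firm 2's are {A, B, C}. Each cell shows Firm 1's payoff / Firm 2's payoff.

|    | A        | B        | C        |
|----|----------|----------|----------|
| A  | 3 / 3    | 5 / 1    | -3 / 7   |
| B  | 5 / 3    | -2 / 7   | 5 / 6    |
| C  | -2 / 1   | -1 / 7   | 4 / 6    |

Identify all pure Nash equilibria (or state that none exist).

A profile is a Nash equilibrium when each player is best-responding to the other.
Firm 1's best responses — vs A: B (payoff 5); vs B: A (payoff 5); vs C: B (payoff 5).
Firm 2's best responses — vs A: C (payoff 7); vs B: B (payoff 7); vs C: B (payoff 7).
No cell has both players best-responding. For instance, Firm 1's best reply to B is A, but against A Firm 2 prefers C over B.

No pure-strategy Nash equilibrium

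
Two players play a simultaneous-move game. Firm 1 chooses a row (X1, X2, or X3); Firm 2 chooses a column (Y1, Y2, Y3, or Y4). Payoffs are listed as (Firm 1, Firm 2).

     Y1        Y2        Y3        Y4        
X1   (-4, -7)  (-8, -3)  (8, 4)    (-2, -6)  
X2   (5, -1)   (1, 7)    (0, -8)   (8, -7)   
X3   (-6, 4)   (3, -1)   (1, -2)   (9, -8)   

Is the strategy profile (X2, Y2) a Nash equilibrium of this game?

No

Holding Firm 2 at Y2: Firm 1 gets 1 from X2 but could get 3 by switching to X3. Firm 1 has a profitable deviation.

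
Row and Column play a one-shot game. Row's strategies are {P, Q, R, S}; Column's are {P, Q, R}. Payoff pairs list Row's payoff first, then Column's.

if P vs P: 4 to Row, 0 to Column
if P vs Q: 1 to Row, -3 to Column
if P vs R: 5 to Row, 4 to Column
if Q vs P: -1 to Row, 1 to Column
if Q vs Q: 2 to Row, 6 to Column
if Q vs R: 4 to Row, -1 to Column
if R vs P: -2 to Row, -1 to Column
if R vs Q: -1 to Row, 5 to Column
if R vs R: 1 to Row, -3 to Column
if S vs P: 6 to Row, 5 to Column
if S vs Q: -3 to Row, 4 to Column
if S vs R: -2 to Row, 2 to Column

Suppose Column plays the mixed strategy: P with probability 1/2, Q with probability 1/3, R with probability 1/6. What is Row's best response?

P

Row's best reply maximizes expected payoff against the mix.
P: (1/2)·4 + (1/3)·1 + (1/6)·5 = 19/6
Q: (1/2)·(-1) + (1/3)·2 + (1/6)·4 = 5/6
R: (1/2)·(-2) + (1/3)·(-1) + (1/6)·1 = -7/6
S: (1/2)·6 + (1/3)·(-3) + (1/6)·(-2) = 5/3
Highest expected payoff is 19/6, from P.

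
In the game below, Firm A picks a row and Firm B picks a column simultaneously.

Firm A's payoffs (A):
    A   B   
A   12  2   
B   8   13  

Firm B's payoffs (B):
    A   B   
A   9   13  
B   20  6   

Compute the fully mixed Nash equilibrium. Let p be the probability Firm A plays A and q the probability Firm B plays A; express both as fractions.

In a mixed NE each player is indifferent between their pure strategies, so the opponent's mix sets the indifference.
Firm B indifferent between A and B: p·9 + (1−p)·20 = p·13 + (1−p)·6 ⟹ 20 + (-11)p = 6 + 7p ⟹ p = 7/9.
Firm A indifferent between A and B: q·12 + (1−q)·2 = q·8 + (1−q)·13 ⟹ 2 + 10q = 13 + (-5)q ⟹ q = 11/15.

p = 7/9, q = 11/15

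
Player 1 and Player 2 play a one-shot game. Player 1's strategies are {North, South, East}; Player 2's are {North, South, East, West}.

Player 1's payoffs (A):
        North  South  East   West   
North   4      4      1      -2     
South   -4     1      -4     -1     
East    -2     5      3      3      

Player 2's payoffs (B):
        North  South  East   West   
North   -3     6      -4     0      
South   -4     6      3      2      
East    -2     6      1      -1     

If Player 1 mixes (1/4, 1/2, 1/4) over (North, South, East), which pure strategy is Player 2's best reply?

Player 2's best reply maximizes expected payoff against the mix.
North: (1/4)·(-3) + (1/2)·(-4) + (1/4)·(-2) = -13/4
South: (1/4)·6 + (1/2)·6 + (1/4)·6 = 6
East: (1/4)·(-4) + (1/2)·3 + (1/4)·1 = 3/4
West: (1/4)·0 + (1/2)·2 + (1/4)·(-1) = 3/4
Highest expected payoff is 6, from South.

South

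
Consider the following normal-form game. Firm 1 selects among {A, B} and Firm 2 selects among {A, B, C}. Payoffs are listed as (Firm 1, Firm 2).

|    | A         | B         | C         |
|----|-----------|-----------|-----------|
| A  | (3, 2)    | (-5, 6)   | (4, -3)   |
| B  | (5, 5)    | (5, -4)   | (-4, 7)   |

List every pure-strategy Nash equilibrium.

There is no pure-strategy Nash equilibrium

Find each player's best response to every opponent strategy; NE are the intersections.
Firm 1's best responses — vs A: B (payoff 5); vs B: B (payoff 5); vs C: A (payoff 4).
Firm 2's best responses — vs A: B (payoff 6); vs B: C (payoff 7).
No cell has both players best-responding. For instance, Firm 1's best reply to C is A, but against A Firm 2 prefers B over C.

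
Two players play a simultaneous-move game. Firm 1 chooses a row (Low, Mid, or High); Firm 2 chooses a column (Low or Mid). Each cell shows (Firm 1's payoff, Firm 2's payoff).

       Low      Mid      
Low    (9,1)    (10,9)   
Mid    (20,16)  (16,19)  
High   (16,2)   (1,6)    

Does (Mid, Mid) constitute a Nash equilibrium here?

Holding Firm 2 at Mid: Firm 1 gets 16 from Mid, versus 10 from Low, 1 from High. No profitable deviation for Firm 1.
Holding Firm 1 at Mid: Firm 2 gets 19 from Mid, versus 16 from Low. No profitable deviation for Firm 2 either.

Yes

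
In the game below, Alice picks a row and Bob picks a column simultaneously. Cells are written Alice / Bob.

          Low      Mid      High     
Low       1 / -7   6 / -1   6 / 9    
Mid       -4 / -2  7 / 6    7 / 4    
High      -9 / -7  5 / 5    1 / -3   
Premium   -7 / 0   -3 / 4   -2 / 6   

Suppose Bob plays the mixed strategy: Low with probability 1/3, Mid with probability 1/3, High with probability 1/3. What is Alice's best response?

Alice's best reply maximizes expected payoff against the mix.
Low: (1/3)·1 + (1/3)·6 + (1/3)·6 = 13/3
Mid: (1/3)·(-4) + (1/3)·7 + (1/3)·7 = 10/3
High: (1/3)·(-9) + (1/3)·5 + (1/3)·1 = -1
Premium: (1/3)·(-7) + (1/3)·(-3) + (1/3)·(-2) = -4
Highest expected payoff is 13/3, from Low.

Low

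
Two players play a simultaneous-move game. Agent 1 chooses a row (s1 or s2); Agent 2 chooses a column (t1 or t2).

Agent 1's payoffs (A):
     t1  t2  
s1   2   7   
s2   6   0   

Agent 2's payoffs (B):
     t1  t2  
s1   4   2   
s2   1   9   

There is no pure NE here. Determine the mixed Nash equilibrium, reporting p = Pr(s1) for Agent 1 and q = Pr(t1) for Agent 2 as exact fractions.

p = 4/5, q = 7/11

Each player's mixing probability is pinned down by making the *other* player indifferent.
Agent 2 indifferent between t1 and t2: p·4 + (1−p)·1 = p·2 + (1−p)·9 ⟹ 1 + 3p = 9 + (-7)p ⟹ p = 4/5.
Agent 1 indifferent between s1 and s2: q·2 + (1−q)·7 = q·6 + (1−q)·0 ⟹ 7 + (-5)q = 0 + 6q ⟹ q = 7/11.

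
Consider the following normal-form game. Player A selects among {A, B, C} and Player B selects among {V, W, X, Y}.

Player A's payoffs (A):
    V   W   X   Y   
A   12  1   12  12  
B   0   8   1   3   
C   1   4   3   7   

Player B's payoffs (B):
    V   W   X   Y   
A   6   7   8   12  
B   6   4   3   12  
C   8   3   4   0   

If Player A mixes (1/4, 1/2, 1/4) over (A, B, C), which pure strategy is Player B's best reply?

Compute Player B's expected payoff from each pure strategy against the given mix.
V: (1/4)·6 + (1/2)·6 + (1/4)·8 = 13/2
W: (1/4)·7 + (1/2)·4 + (1/4)·3 = 9/2
X: (1/4)·8 + (1/2)·3 + (1/4)·4 = 9/2
Y: (1/4)·12 + (1/2)·12 + (1/4)·0 = 9
Highest expected payoff is 9, from Y.

Y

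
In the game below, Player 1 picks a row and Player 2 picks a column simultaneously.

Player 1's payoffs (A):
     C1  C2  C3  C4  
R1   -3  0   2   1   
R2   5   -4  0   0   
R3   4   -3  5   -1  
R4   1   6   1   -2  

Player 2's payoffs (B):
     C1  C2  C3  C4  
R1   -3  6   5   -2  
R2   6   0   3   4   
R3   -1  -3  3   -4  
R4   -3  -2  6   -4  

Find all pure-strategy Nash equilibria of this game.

(R2, C1) and (R3, C3)

A profile is a Nash equilibrium when each player is best-responding to the other.
Player 1's best responses — vs C1: R2 (payoff 5); vs C2: R4 (payoff 6); vs C3: R3 (payoff 5); vs C4: R1 (payoff 1).
Player 2's best responses — vs R1: C2 (payoff 6); vs R2: C1 (payoff 6); vs R3: C3 (payoff 3); vs R4: C3 (payoff 6).
Mutual best responses occur at (R2, C1) and (R3, C3); at each, neither player gains by switching.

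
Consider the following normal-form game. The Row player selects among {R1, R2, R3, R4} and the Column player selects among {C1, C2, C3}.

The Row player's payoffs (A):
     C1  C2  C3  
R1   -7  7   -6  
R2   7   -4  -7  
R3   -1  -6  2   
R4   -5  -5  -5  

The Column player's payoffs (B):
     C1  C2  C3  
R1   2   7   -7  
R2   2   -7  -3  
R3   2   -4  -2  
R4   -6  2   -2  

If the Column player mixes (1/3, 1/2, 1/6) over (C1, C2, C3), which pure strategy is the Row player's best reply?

Compute the Row player's expected payoff from each pure strategy against the given mix.
R1: (1/3)·(-7) + (1/2)·7 + (1/6)·(-6) = 1/6
R2: (1/3)·7 + (1/2)·(-4) + (1/6)·(-7) = -5/6
R3: (1/3)·(-1) + (1/2)·(-6) + (1/6)·2 = -3
R4: (1/3)·(-5) + (1/2)·(-5) + (1/6)·(-5) = -5
Highest expected payoff is 1/6, from R1.

R1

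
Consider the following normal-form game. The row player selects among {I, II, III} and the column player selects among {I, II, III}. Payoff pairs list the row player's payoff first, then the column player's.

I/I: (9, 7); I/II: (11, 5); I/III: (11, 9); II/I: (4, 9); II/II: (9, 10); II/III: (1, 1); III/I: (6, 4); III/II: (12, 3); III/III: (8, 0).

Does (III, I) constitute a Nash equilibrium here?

Holding the column player at I: the row player gets 6 from III but could get 9 by switching to I. The row player has a profitable deviation.

No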